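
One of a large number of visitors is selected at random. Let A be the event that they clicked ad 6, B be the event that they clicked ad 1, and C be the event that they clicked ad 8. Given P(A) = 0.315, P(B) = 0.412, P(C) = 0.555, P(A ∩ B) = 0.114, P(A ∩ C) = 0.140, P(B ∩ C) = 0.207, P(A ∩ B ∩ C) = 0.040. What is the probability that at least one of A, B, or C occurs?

Inclusion–exclusion gives
P(A ∪ B ∪ C) = 0.315 + 0.412 + 0.555 − 0.114 − 0.140 − 0.207 + 0.040 = 0.861

0.861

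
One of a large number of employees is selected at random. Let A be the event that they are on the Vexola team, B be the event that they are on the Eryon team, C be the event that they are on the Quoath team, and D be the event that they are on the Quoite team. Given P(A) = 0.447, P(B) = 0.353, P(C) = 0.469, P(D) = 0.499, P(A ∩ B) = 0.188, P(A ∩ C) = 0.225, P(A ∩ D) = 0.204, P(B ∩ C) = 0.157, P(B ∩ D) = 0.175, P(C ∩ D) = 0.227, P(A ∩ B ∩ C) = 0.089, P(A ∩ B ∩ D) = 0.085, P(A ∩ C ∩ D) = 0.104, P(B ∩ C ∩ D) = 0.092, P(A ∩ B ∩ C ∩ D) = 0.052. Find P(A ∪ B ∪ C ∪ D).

0.910

Using inclusion–exclusion:
P(A ∪ B ∪ C ∪ D) = 0.447 + 0.353 + 0.469 + 0.499 − 0.188 − 0.225 − 0.204 − 0.157 − 0.175 − 0.227 + 0.089 + 0.085 + 0.104 + 0.092 − 0.052 = 0.910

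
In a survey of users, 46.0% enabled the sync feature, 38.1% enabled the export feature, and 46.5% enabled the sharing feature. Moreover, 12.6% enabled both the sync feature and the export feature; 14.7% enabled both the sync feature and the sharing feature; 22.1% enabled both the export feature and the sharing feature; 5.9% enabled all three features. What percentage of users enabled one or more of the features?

87.1%

P(at least one) = 46.0 + 38.1 + 46.5 − 12.6 − 14.7 − 22.1 + 5.9 = 87.1%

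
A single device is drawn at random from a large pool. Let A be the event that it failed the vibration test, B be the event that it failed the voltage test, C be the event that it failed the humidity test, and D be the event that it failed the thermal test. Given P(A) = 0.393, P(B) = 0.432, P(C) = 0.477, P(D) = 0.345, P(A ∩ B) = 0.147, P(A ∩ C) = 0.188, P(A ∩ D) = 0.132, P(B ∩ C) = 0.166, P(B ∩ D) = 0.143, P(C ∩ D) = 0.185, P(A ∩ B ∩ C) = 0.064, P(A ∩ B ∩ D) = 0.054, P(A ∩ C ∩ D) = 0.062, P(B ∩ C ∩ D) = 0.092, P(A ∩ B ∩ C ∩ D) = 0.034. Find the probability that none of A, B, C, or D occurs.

0.076

P(A ∪ B ∪ C ∪ D) = 0.393 + 0.432 + 0.477 + 0.345 − 0.147 − 0.188 − 0.132 − 0.166 − 0.143 − 0.185 + 0.064 + 0.054 + 0.062 + 0.092 − 0.034 = 0.924
P(none) = 1 − 0.924 = 0.076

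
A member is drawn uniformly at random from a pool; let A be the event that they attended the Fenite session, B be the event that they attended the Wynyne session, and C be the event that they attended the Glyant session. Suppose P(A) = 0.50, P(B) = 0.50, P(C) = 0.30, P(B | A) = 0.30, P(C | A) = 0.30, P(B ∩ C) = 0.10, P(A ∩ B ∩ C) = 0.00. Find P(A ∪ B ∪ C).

0.90

P(A ∩ B) = P(A)·P(B|A) = 0.50 × 0.30 = 0.15
P(A ∩ C) = P(A)·P(C|A) = 0.50 × 0.30 = 0.15
Using inclusion–exclusion:
P(A ∪ B ∪ C) = 0.50 + 0.50 + 0.30 − 0.15 − 0.15 − 0.10 + 0.00 = 0.90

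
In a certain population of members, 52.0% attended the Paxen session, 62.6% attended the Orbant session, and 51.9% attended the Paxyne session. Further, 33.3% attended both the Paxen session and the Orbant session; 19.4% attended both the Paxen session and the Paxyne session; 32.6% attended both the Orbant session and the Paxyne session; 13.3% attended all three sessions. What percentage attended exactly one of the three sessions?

By inclusion–exclusion (exactly-one form):
P(exactly one) = 52.0 + 62.6 + 51.9 − 2·33.3 − 2·19.4 − 2·32.6 + 3·13.3 = 35.8%

35.8%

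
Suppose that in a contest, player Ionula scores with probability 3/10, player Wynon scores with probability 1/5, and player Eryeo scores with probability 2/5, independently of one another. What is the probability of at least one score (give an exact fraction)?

P(none) = (1 − 3/10) × (1 − 1/5) × (1 − 2/5) = 7/10 × 4/5 × 3/5 = 42/125
P(at least one) = 1 − 42/125 = 83/125

83/125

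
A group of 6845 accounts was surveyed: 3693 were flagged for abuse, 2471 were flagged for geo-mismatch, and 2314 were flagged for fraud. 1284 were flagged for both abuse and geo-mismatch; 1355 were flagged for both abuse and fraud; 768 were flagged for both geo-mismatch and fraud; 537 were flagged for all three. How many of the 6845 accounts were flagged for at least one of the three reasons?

N(≥1) = 3693 + 2471 + 2314 − 1284 − 1355 − 768 + 537 = 5608

5608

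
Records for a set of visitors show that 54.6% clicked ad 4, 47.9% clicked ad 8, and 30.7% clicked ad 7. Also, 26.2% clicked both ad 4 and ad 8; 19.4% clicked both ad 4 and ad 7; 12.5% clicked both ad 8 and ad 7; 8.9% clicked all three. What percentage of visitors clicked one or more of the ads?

P(≥1) = 54.6 + 47.9 + 30.7 − 26.2 − 19.4 − 12.5 + 8.9 = 84.0%

84.0%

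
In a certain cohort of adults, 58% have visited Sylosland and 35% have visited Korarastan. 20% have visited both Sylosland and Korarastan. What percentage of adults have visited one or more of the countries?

73%

P(≥1) = 58 + 35 − 20 = 73%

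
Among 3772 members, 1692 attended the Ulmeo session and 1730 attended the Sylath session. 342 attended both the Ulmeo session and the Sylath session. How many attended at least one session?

N(≥1) = 1692 + 1730 − 342 = 3080

3080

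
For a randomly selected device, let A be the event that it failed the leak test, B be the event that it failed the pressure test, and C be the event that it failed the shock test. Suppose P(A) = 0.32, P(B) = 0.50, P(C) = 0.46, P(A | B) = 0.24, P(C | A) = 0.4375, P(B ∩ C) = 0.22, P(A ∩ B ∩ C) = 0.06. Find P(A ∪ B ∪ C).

P(A ∩ B) = P(B)·P(A|B) = 0.50 × 0.24 = 0.12
P(A ∩ C) = P(A)·P(C|A) = 0.32 × 0.4375 = 0.14
Using inclusion–exclusion:
P(A ∪ B ∪ C) = 0.32 + 0.50 + 0.46 − 0.12 − 0.14 − 0.22 + 0.06 = 0.86

0.86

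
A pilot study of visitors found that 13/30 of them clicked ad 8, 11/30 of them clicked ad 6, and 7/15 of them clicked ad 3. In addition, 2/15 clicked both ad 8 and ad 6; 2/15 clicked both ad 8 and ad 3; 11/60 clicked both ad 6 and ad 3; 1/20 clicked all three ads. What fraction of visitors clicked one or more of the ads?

Using inclusion–exclusion:
P(≥1) = 13/30 + 11/30 + 7/15 − 2/15 − 2/15 − 11/60 + 1/20 = 13/15

13/15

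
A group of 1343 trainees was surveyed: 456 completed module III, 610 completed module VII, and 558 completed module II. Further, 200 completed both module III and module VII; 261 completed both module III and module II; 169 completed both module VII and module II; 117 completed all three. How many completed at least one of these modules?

By inclusion-exclusion,
N(≥1) = 456 + 610 + 558 − 200 − 261 − 169 + 117 = 1111

1111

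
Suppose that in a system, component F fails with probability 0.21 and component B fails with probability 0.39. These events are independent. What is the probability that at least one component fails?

Independence gives P(none) = ∏(1 − pᵢ).
P(none) = (1 − 0.21) × (1 − 0.39) = 0.79 × 0.61 = 0.4819
P(at least one) = 1 − 0.4819 = 0.5181

0.5181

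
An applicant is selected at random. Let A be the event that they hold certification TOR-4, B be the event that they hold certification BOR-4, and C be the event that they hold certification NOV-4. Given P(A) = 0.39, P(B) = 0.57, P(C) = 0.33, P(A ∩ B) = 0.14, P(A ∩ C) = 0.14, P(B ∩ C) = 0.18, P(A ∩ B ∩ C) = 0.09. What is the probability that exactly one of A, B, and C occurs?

0.64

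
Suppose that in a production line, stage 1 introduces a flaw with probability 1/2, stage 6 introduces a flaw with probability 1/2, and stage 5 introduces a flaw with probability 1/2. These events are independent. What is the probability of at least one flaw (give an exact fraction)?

Since the events are independent, P(none) is the product of the individual non-occurrence probabilities.
P(none) = (1 − 1/2) × (1 − 1/2) × (1 − 1/2) = 1/2 × 1/2 × 1/2 = 1/8
P(at least one) = 1 − 1/8 = 7/8

7/8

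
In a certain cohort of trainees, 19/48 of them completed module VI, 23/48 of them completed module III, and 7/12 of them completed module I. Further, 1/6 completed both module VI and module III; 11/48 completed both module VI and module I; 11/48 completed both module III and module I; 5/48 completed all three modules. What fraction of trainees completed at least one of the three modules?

15/16

P(≥1) = 19/48 + 23/48 + 7/12 − 1/6 − 11/48 − 11/48 + 5/48 = 15/16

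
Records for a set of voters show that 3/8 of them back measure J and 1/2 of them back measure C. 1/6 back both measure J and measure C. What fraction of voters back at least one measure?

17/24

By inclusion-exclusion,
P(union) = 3/8 + 1/2 − 1/6 = 17/24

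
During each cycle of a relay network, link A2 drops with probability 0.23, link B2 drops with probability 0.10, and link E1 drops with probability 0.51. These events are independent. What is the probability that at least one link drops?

Independence gives P(none) = ∏(1 − pᵢ).
P(none) = (1 − 0.23) × (1 − 0.10) × (1 − 0.51) = 0.77 × 0.90 × 0.49 = 0.33957
P(at least one) = 1 − 0.33957 = 0.66043

0.66043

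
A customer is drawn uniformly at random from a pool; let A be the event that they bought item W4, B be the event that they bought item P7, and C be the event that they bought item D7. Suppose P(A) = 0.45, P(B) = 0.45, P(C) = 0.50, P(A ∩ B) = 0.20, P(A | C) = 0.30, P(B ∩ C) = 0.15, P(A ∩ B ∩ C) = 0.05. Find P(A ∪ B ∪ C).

P(A ∩ C) = P(C)·P(A|C) = 0.50 × 0.30 = 0.15
Using inclusion–exclusion:
P(A ∪ B ∪ C) = 0.45 + 0.45 + 0.50 − 0.20 − 0.15 − 0.15 + 0.05 = 0.95

0.95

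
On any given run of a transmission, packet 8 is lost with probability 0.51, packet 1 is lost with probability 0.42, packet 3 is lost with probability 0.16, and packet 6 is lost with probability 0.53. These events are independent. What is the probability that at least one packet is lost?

0.88779784

P(none) = (1 − 0.51) × (1 − 0.42) × (1 − 0.16) × (1 − 0.53) = 0.49 × 0.58 × 0.84 × 0.47 = 0.11220216
P(at least one) = 1 − 0.11220216 = 0.88779784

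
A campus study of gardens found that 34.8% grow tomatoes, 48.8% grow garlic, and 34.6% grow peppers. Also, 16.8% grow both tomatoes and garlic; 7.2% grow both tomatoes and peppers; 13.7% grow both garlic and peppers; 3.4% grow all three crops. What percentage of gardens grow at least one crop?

P(union) = 34.8 + 48.8 + 34.6 − 16.8 − 7.2 − 13.7 + 3.4 = 83.9%

83.9%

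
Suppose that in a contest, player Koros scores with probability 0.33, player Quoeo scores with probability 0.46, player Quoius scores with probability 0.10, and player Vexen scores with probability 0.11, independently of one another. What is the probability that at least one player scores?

Independence gives P(none) = ∏(1 − pᵢ).
P(none) = (1 − 0.33) × (1 − 0.46) × (1 − 0.10) × (1 − 0.11) = 0.67 × 0.54 × 0.90 × 0.89 = 0.2898018
P(at least one) = 1 − 0.2898018 = 0.7101982

0.7101982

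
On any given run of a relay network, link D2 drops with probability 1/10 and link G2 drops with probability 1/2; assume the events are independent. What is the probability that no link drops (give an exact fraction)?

Independence gives P(none) = ∏(1 − pᵢ).
P(none) = (1 − 1/10) × (1 − 1/2) = 9/10 × 1/2 = 9/20

9/20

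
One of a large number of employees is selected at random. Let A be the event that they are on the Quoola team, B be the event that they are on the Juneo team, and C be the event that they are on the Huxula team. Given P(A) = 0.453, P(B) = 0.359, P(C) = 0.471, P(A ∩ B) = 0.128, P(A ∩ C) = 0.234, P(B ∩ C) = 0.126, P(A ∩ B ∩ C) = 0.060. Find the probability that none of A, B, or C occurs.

0.145

P(A ∪ B ∪ C) = 0.453 + 0.359 + 0.471 − 0.128 − 0.234 − 0.126 + 0.060 = 0.855
P(none) = 1 − 0.855 = 0.145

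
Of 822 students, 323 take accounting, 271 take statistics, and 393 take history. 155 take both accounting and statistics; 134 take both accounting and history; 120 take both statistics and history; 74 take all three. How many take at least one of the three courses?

Using inclusion–exclusion:
|at least one| = 323 + 271 + 393 − 155 − 134 − 120 + 74 = 652

652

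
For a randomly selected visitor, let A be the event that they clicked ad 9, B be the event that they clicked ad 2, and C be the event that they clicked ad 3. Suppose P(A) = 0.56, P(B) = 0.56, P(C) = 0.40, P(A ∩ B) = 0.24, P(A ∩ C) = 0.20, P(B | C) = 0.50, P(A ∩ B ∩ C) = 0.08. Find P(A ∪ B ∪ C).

0.96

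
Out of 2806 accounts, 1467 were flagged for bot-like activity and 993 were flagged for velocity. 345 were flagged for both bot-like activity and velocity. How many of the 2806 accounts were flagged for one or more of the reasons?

By inclusion-exclusion,
|at least one| = 1467 + 993 − 345 = 2115

2115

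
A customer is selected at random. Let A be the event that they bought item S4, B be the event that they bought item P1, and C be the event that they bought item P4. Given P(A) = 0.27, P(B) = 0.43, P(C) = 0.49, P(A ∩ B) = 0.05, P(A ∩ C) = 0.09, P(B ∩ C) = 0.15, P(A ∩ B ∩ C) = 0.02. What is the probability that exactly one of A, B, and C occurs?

P(exactly one) = 0.27 + 0.43 + 0.49 − 2·0.05 − 2·0.09 − 2·0.15 + 3·0.02 = 0.67

0.67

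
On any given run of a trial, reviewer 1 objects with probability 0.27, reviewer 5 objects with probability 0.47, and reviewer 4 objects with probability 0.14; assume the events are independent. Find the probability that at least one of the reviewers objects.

P(none) = (1 − 0.27) × (1 − 0.47) × (1 − 0.14) = 0.73 × 0.53 × 0.86 = 0.332734
P(at least one) = 1 − 0.332734 = 0.667266

0.667266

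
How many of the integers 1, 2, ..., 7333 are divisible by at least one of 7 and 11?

1618

1047 + 666 − 95 = 1618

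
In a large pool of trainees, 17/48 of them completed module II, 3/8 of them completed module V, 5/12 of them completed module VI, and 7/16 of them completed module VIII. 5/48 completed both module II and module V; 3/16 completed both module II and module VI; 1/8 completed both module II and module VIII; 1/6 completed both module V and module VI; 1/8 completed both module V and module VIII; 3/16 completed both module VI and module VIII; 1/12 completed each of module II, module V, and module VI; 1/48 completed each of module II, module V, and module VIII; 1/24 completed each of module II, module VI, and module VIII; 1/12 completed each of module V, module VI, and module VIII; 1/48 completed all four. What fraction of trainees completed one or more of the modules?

Inclusion–exclusion gives
P(≥1) = 17/48 + 3/8 + 5/12 + 7/16 − 5/48 − 3/16 − 1/8 − 1/6 − 1/8 − 3/16 + 1/12 + 1/48 + 1/24 + 1/12 − 1/48 = 43/48

43/48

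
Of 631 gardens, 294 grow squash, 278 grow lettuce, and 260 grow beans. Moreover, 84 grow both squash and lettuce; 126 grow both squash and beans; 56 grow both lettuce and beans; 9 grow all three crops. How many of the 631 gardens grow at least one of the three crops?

575

|at least one| = 294 + 278 + 260 − 84 − 126 − 56 + 9 = 575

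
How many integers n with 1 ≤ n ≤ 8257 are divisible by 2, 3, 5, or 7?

6369

Inclusion–exclusion gives
floor(8257/2) + floor(8257/3) + floor(8257/5) + floor(8257/7) − floor(8257/6) − floor(8257/10) − floor(8257/14) − floor(8257/15) − floor(8257/21) − floor(8257/35) + floor(8257/30) + floor(8257/42) + floor(8257/70) + floor(8257/105) − floor(8257/210) = 4128 + 2752 + 1651 + 1179 − 1376 − 825 − 589 − 550 − 393 − 235 + 275 + 196 + 117 + 78 − 39 = 6369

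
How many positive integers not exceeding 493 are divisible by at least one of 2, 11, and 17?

282

246 + 44 + 29 − 22 − 14 − 2 + 1 = 282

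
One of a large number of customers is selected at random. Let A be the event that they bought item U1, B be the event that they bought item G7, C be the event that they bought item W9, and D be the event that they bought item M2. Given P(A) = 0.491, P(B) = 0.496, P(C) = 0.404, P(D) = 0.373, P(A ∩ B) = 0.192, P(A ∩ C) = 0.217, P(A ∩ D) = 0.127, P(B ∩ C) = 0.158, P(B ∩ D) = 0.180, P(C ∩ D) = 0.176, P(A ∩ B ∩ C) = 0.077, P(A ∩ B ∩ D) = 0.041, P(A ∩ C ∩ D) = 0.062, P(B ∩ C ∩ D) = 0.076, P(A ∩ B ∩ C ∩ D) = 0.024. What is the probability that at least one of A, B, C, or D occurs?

By inclusion–exclusion:
P(A ∪ B ∪ C ∪ D) = 0.491 + 0.496 + 0.404 + 0.373 − 0.192 − 0.217 − 0.127 − 0.158 − 0.180 − 0.176 + 0.077 + 0.041 + 0.062 + 0.076 − 0.024 = 0.946

0.946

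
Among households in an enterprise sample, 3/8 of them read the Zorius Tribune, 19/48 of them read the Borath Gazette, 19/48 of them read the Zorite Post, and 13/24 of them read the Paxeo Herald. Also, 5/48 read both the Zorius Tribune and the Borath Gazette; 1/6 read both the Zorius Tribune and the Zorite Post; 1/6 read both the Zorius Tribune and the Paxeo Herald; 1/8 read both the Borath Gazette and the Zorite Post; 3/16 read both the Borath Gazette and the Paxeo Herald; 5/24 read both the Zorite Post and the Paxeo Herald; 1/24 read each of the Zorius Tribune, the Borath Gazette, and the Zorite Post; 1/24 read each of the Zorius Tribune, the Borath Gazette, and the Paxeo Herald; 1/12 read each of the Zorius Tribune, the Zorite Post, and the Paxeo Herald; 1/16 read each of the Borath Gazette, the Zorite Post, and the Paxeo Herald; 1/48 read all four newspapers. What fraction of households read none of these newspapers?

By inclusion–exclusion:
P(union) = 3/8 + 19/48 + 19/48 + 13/24 − 5/48 − 1/6 − 1/6 − 1/8 − 3/16 − 5/24 + 1/24 + 1/24 + 1/12 + 1/16 − 1/48 = 23/24
P(none) = 1 − 23/24 = 1/24

1/24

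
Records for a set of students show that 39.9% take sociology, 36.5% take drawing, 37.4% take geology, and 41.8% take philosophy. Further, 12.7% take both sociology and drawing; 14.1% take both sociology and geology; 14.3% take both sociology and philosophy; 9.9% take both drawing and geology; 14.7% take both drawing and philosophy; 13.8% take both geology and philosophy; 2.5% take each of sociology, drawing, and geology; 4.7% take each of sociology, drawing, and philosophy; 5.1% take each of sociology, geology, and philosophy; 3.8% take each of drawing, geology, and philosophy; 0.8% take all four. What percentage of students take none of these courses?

8.6%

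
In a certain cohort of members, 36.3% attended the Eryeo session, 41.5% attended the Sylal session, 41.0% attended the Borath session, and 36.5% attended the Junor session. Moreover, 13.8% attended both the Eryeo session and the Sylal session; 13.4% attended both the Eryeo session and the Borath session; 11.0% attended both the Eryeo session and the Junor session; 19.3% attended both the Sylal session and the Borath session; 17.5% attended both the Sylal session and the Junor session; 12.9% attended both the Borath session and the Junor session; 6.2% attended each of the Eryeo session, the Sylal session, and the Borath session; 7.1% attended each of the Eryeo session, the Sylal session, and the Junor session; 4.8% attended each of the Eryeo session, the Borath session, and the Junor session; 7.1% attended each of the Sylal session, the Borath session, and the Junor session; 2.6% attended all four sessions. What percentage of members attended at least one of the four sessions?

90.0%

By inclusion-exclusion,
P(union) = 36.3 + 41.5 + 41.0 + 36.5 − 13.8 − 13.4 − 11.0 − 19.3 − 17.5 − 12.9 + 6.2 + 7.1 + 4.8 + 7.1 − 2.6 = 90.0%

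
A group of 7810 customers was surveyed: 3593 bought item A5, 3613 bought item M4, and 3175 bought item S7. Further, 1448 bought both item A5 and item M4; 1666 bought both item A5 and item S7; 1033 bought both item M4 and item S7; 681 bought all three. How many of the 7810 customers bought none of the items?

895

By inclusion–exclusion:
N(≥1) = 3593 + 3613 + 3175 − 1448 − 1666 − 1033 + 681 = 6915
None: 7810 − 6915 = 895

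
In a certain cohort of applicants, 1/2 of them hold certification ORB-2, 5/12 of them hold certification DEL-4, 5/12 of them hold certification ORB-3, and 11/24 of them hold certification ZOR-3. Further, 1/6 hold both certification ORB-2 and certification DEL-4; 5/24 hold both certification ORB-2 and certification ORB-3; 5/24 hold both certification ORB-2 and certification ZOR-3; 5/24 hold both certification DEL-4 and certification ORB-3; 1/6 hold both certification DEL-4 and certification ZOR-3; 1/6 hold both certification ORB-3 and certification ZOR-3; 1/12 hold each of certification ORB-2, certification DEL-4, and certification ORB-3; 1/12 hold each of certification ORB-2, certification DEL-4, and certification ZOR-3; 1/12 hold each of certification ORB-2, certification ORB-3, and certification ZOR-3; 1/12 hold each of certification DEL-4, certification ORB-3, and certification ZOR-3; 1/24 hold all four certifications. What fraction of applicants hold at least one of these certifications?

23/24

P(union) = 1/2 + 5/12 + 5/12 + 11/24 − 1/6 − 5/24 − 5/24 − 5/24 − 1/6 − 1/6 + 1/12 + 1/12 + 1/12 + 1/12 − 1/24 = 23/24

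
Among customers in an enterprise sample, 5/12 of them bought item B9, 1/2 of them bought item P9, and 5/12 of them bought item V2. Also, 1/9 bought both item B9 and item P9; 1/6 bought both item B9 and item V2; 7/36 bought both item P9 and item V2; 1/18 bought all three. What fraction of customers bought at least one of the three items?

Inclusion–exclusion gives
P(union) = 5/12 + 1/2 + 5/12 − 1/9 − 1/6 − 7/36 + 1/18 = 11/12

11/12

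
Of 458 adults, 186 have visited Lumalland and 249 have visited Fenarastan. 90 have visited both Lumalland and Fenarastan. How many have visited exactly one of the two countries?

N(exactly one) = 186 + 249 − 2·90 = 255

255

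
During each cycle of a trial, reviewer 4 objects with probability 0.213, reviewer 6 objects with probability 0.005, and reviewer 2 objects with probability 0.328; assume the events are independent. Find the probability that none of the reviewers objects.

0.52621968

Independence gives P(none) = ∏(1 − pᵢ).
P(none) = (1 − 0.213) × (1 − 0.005) × (1 − 0.328) = 0.787 × 0.995 × 0.672 = 0.52621968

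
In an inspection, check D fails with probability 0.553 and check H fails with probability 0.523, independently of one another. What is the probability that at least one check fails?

0.786781

Since the events are independent, P(none) is the product of the individual non-occurrence probabilities.
P(none) = (1 − 0.553) × (1 − 0.523) = 0.447 × 0.477 = 0.213219
P(at least one) = 1 − 0.213219 = 0.786781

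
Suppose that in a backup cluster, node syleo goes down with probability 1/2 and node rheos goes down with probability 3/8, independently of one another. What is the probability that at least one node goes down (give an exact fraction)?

11/16

Since the events are independent, P(none) is the product of the individual non-occurrence probabilities.
P(none) = (1 − 1/2) × (1 − 3/8) = 1/2 × 5/8 = 5/16
P(at least one) = 1 − 5/16 = 11/16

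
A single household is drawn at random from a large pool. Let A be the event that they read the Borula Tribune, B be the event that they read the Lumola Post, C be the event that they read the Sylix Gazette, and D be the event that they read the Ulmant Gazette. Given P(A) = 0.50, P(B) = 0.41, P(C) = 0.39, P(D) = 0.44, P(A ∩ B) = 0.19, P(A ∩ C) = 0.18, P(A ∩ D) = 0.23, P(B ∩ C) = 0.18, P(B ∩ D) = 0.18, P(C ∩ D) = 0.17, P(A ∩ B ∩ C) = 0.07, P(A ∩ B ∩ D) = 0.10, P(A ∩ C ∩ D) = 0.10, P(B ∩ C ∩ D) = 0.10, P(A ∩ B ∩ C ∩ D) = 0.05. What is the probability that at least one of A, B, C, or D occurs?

0.93

P(A ∪ B ∪ C ∪ D) = 0.50 + 0.41 + 0.39 + 0.44 − 0.19 − 0.18 − 0.23 − 0.18 − 0.18 − 0.17 + 0.07 + 0.10 + 0.10 + 0.10 − 0.05 = 0.93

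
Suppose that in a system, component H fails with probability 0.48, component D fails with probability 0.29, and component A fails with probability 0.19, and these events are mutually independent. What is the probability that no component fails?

0.299052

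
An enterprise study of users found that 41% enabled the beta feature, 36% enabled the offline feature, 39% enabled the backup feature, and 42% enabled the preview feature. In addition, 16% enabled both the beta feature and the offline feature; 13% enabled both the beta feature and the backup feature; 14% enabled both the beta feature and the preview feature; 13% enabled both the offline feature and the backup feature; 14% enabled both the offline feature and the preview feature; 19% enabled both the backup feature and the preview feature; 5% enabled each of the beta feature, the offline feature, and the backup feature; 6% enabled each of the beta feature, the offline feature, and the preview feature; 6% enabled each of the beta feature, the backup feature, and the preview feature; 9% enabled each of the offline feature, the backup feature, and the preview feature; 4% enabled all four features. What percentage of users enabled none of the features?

9%

By inclusion-exclusion,
P(union) = 41 + 36 + 39 + 42 − 16 − 13 − 14 − 13 − 14 − 19 + 5 + 6 + 6 + 9 − 4 = 91%
P(none) = 100% − 91% = 9%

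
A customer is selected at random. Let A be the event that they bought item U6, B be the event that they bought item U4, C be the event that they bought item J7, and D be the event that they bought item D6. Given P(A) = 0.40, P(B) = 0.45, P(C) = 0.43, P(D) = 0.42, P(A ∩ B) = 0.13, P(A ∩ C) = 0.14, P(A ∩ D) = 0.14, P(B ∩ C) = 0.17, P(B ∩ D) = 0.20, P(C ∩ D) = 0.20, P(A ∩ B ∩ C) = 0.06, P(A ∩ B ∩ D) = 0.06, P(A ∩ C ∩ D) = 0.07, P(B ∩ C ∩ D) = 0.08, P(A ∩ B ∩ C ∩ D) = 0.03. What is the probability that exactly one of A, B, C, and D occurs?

P(exactly one) = 0.40 + 0.45 + 0.43 + 0.42 − 2·0.13 − 2·0.14 − 2·0.14 − 2·0.17 − 2·0.20 − 2·0.20 + 3·0.06 + 3·0.06 + 3·0.07 + 3·0.08 − 4·0.03 = 0.43

0.43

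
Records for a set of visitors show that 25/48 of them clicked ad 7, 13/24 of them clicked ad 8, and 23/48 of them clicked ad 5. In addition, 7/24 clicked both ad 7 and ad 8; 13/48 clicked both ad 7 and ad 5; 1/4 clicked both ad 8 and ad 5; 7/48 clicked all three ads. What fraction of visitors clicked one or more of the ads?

7/8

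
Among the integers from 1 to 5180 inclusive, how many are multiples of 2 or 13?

2789

floor(5180/2) + floor(5180/13) − floor(5180/26) = 2590 + 398 − 199 = 2789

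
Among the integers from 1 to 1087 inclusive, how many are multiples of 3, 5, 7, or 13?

Using inclusion–exclusion:
floor(1087/3) + floor(1087/5) + floor(1087/7) + floor(1087/13) − floor(1087/15) − floor(1087/21) − floor(1087/39) − floor(1087/35) − floor(1087/65) − floor(1087/91) + floor(1087/105) + floor(1087/195) + floor(1087/273) + floor(1087/455) − floor(1087/1365) = 362 + 217 + 155 + 83 − 72 − 51 − 27 − 31 − 16 − 11 + 10 + 5 + 3 + 2 − 0 = 629

629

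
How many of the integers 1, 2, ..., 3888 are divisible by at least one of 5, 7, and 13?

Apply inclusion-exclusion:
777 + 555 + 299 − 111 − 59 − 42 + 8 = 1427

1427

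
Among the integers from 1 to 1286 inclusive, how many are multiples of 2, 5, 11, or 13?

854

By inclusion-exclusion,
643 + 257 + 116 + 98 − 128 − 58 − 49 − 23 − 19 − 8 + 11 + 9 + 4 + 1 − 0 = 854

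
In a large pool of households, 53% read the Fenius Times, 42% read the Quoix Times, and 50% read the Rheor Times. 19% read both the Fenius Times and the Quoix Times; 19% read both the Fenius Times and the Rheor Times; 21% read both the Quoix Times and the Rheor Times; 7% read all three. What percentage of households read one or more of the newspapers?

P(union) = 53 + 42 + 50 − 19 − 19 − 21 + 7 = 93%

93%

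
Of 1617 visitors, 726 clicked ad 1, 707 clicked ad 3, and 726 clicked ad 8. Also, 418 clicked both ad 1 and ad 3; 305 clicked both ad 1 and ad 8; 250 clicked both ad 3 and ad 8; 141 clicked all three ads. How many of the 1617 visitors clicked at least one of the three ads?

1327

Apply inclusion-exclusion:
|union| = 726 + 707 + 726 − 418 − 305 − 250 + 141 = 1327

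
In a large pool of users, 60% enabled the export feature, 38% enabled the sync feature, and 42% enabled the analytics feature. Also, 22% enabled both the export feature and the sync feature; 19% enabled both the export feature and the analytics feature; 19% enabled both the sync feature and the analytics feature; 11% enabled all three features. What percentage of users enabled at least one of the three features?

91%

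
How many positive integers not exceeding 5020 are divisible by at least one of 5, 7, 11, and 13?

2132

1004 + 717 + 456 + 386 − 143 − 91 − 77 − 65 − 55 − 35 + 13 + 11 + 7 + 5 − 1 = 2132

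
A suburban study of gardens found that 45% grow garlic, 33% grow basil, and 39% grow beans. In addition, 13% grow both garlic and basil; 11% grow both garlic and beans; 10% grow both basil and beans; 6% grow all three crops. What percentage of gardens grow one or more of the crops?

Using inclusion–exclusion:
P(union) = 45 + 33 + 39 − 13 − 11 − 10 + 6 = 89%

89%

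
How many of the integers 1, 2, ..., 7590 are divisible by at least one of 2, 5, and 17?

3795 + 1518 + 446 − 759 − 223 − 89 + 44 = 4732

4732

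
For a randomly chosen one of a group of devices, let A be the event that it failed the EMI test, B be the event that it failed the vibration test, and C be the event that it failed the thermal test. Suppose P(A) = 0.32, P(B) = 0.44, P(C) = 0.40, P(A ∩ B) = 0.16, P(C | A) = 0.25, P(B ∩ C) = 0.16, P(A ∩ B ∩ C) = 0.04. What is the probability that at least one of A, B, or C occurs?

0.80

P(A ∩ C) = P(A)·P(C|A) = 0.32 × 0.25 = 0.08
Using inclusion–exclusion:
P(A ∪ B ∪ C) = 0.32 + 0.44 + 0.40 − 0.16 − 0.08 − 0.16 + 0.04 = 0.80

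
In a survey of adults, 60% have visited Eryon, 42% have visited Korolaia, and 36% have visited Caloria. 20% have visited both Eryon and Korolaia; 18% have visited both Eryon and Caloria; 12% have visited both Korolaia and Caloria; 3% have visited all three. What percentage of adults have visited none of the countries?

9%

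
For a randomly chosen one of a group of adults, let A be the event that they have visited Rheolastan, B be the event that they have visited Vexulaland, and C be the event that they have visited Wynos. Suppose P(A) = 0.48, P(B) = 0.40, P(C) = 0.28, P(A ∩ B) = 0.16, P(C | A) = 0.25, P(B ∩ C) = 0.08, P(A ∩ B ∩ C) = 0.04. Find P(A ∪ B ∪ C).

0.84

P(A ∩ C) = P(A)·P(C|A) = 0.48 × 0.25 = 0.12
Apply inclusion-exclusion:
P(A ∪ B ∪ C) = 0.48 + 0.40 + 0.28 − 0.16 − 0.12 − 0.08 + 0.04 = 0.84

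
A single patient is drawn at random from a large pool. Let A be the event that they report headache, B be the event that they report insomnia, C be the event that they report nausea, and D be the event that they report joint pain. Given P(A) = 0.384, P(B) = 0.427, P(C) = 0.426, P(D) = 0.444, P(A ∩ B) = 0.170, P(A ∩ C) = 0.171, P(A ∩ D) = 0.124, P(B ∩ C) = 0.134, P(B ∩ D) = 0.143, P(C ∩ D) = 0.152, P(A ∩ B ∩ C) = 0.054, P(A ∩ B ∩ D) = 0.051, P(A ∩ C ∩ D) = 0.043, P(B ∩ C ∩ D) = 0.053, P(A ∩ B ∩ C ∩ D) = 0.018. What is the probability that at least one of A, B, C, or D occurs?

Inclusion–exclusion gives
P(A ∪ B ∪ C ∪ D) = 0.384 + 0.427 + 0.426 + 0.444 − 0.170 − 0.171 − 0.124 − 0.134 − 0.143 − 0.152 + 0.054 + 0.051 + 0.043 + 0.053 − 0.018 = 0.970

0.970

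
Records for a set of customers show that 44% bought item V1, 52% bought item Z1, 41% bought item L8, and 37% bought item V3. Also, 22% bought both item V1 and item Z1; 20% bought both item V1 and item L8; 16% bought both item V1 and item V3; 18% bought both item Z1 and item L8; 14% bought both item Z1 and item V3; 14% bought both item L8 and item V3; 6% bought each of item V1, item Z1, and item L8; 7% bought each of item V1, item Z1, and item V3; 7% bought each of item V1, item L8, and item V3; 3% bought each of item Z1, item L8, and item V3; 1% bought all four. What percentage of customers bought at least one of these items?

By inclusion-exclusion,
P(≥1) = 44 + 52 + 41 + 37 − 22 − 20 − 16 − 18 − 14 − 14 + 6 + 7 + 7 + 3 − 1 = 92%

92%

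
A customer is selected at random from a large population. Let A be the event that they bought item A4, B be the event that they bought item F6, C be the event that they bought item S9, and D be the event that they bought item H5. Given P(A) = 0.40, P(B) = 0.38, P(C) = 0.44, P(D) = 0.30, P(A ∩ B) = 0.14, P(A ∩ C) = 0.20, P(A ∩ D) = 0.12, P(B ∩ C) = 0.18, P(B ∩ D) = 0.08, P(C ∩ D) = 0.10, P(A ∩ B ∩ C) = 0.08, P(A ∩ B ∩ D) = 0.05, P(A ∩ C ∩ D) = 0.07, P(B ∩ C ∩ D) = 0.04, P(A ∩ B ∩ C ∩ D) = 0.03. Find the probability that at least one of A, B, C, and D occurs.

Using inclusion–exclusion:
P(A ∪ B ∪ C ∪ D) = 0.40 + 0.38 + 0.44 + 0.30 − 0.14 − 0.20 − 0.12 − 0.18 − 0.08 − 0.10 + 0.08 + 0.05 + 0.07 + 0.04 − 0.03 = 0.91

0.91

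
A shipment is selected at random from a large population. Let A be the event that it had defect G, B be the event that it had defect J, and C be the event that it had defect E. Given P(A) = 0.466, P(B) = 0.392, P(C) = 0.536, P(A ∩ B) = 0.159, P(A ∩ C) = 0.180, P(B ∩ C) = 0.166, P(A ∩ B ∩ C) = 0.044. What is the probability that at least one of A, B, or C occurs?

0.933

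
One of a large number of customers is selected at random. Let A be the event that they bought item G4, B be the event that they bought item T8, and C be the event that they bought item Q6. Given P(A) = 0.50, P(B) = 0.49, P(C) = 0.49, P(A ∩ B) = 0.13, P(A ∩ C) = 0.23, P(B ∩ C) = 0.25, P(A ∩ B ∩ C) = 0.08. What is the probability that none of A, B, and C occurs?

P(A ∪ B ∪ C) = 0.50 + 0.49 + 0.49 − 0.13 − 0.23 − 0.25 + 0.08 = 0.95
P(none) = 1 − 0.95 = 0.05

0.05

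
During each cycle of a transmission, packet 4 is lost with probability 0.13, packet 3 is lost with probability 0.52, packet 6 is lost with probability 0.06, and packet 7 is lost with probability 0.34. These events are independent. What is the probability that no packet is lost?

0.25907904

P(none) = (1 − 0.13) × (1 − 0.52) × (1 − 0.06) × (1 − 0.34) = 0.87 × 0.48 × 0.94 × 0.66 = 0.25907904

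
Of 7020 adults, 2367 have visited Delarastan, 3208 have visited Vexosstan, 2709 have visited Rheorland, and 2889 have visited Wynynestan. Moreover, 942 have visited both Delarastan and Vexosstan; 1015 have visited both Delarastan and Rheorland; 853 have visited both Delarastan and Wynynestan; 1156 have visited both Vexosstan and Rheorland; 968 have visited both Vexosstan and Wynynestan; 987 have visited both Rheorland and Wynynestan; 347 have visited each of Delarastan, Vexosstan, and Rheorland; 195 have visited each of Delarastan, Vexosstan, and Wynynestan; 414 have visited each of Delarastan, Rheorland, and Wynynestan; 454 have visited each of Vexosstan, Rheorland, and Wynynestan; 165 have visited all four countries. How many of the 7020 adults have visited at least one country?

By inclusion-exclusion,
|union| = 2367 + 3208 + 2709 + 2889 − 942 − 1015 − 853 − 1156 − 968 − 987 + 347 + 195 + 414 + 454 − 165 = 6497

6497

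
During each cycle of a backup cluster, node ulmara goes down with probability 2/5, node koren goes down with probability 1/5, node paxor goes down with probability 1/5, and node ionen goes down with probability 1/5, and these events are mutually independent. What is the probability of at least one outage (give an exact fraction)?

P(none) = (1 − 2/5) × (1 − 1/5) × (1 − 1/5) × (1 − 1/5) = 3/5 × 4/5 × 4/5 × 4/5 = 192/625
P(at least one) = 1 − 192/625 = 433/625

433/625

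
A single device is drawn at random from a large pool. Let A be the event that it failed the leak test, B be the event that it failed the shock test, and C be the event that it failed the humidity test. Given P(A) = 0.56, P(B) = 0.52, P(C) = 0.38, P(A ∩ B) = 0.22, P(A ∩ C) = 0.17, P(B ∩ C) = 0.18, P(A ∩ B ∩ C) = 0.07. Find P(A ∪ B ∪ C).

P(A ∪ B ∪ C) = 0.56 + 0.52 + 0.38 − 0.22 − 0.17 − 0.18 + 0.07 = 0.96

0.96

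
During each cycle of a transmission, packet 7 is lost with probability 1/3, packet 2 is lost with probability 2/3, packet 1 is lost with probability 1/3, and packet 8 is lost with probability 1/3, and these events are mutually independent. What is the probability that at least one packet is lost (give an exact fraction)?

73/81

P(none) = (1 − 1/3) × (1 − 2/3) × (1 − 1/3) × (1 − 1/3) = 2/3 × 1/3 × 2/3 × 2/3 = 8/81
P(at least one) = 1 − 8/81 = 73/81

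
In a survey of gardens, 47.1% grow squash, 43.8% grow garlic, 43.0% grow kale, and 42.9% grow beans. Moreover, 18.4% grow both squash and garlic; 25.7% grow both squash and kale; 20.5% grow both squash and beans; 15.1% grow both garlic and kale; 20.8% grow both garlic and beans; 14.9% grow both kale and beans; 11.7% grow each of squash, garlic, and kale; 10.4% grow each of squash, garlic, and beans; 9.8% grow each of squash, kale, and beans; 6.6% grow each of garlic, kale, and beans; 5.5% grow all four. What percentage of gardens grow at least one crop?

P(at least one) = 47.1 + 43.8 + 43.0 + 42.9 − 18.4 − 25.7 − 20.5 − 15.1 − 20.8 − 14.9 + 11.7 + 10.4 + 9.8 + 6.6 − 5.5 = 94.4%

94.4%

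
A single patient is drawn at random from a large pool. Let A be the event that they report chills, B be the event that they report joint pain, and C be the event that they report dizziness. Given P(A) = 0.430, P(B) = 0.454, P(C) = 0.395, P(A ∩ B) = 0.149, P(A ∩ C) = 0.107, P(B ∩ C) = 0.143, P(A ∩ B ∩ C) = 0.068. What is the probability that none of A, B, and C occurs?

0.052

By inclusion–exclusion:
P(A ∪ B ∪ C) = 0.430 + 0.454 + 0.395 − 0.149 − 0.107 − 0.143 + 0.068 = 0.948
P(none) = 1 − 0.948 = 0.052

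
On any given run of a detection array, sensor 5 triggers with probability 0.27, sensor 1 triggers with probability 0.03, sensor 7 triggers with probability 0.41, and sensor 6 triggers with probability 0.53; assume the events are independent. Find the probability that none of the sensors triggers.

P(none) = (1 − 0.27) × (1 − 0.03) × (1 − 0.41) × (1 − 0.53) = 0.73 × 0.97 × 0.59 × 0.47 = 0.19635613

0.19635613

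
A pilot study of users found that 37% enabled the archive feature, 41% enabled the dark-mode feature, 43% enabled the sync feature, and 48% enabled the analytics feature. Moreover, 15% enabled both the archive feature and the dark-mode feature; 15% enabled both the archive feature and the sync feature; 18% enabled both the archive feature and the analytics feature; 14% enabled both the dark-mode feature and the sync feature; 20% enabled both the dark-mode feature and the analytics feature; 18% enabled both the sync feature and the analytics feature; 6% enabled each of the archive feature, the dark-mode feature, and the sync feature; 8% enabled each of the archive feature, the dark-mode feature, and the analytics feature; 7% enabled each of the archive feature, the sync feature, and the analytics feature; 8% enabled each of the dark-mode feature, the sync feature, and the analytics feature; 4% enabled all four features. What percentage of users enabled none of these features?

Apply inclusion-exclusion:
P(at least one) = 37 + 41 + 43 + 48 − 15 − 15 − 18 − 14 − 20 − 18 + 6 + 8 + 7 + 8 − 4 = 94%
P(none) = 100% − 94% = 6%

6%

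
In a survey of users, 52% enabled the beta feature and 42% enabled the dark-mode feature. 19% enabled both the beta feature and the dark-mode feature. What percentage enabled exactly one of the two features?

56%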